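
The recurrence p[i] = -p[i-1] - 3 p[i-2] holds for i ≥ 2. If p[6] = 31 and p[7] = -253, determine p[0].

-5

Rearranging, p[i-2] = (p[i] + p[i-1]) / -3.
p[5] = (-253 + 31) / -3 = -222/-3 = 74
p[4] = (31 + 74) / -3 = 105/-3 = -35
p[3] = (74 + (-35)) / -3 = 39/-3 = -13
p[2] = (-35 + (-13)) / -3 = -48/-3 = 16
p[1] = (-13 + 16) / -3 = 3/-3 = -1
p[0] = (16 + (-1)) / -3 = 15/-3 = -5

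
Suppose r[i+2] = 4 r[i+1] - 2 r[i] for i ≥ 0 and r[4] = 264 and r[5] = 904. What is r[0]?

-6

Rearranging, r[i-2] = (r[i] - 4 r[i-1]) / -2.
r[3] = (904 - 4·264) / -2 = -152/-2 = 76
r[2] = (264 - 4·76) / -2 = -40/-2 = 20
r[1] = (76 - 4·20) / -2 = -4/-2 = 2
r[0] = (20 - 4·2) / -2 = 12/-2 = -6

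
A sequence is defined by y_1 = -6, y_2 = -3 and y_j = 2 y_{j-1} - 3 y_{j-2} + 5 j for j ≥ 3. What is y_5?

110

y_3 = 2*(-3) - 3*(-6) + 15 = 27
y_4 = 2*27 - 3*(-3) + 20 = 83
y_5 = 2*83 - 3*27 + 25 = 110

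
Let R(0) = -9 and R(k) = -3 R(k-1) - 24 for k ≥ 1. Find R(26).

-7625597484993

The fixed point is -24/(1 + 3) = -6, so R(k) + 6 = -3(R(k-1) + 6).
Hence R(k) = -3·(-3)^k - 6.
R(26) = -3·(-3)^{26} - 6 = -3·2541865828329 - 6 = -7625597484993.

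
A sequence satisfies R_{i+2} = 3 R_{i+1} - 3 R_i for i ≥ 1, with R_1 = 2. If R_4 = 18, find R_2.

Let R_2 = w.
R_3 = -6 + 3w
R_4 = -18 + 6w
So -18 + 6w = 18, giving w = 6.

6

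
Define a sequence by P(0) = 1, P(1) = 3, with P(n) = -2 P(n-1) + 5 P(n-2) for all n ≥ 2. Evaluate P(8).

P(2) = -2(3) + 5(1) = -1
P(3) = -2(-1) + 5(3) = 17
P(4) = -2(17) + 5(-1) = -39
P(5) = -2(-39) + 5(17) = 163
P(6) = -2(163) + 5(-39) = -521
P(7) = -2(-521) + 5(163) = 1857
P(8) = -2(1857) + 5(-521) = -6319

-6319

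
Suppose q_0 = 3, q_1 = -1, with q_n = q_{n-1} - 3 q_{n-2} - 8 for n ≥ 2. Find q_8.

-282

q_2 = (-1) - 3*3 - 8 = -18
q_3 = (-18) - 3*(-1) - 8 = -23
q_4 = (-23) - 3*(-18) - 8 = 23
q_5 = 23 - 3*(-23) - 8 = 84
q_6 = 84 - 3*23 - 8 = 7
q_7 = 7 - 3*84 - 8 = -253
q_8 = (-253) - 3*7 - 8 = -282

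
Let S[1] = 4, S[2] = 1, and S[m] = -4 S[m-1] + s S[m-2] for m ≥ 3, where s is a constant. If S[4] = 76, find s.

S[3] = -4 + 4s
S[4] = 16 - 15s
So 16 - 15s = 76, giving s = -4.

-4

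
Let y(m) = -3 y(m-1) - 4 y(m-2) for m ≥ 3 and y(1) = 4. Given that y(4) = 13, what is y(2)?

-7

Let y(2) = v.
y(3) = -16 - 3v
y(4) = 48 + 5v
So 48 + 5v = 13, giving v = -7.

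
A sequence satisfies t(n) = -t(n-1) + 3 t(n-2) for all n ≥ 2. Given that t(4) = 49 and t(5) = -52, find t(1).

5

Rearranging, t(n-2) = (t(n) + t(n-1)) / 3.
t(3) = (-52 + 49) / 3 = -3/3 = -1
t(2) = (49 + (-1)) / 3 = 48/3 = 16
t(1) = (-1 + 16) / 3 = 15/3 = 5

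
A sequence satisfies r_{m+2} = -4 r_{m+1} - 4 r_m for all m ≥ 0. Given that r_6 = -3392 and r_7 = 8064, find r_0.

7

Rearranging, r_{m-2} = (r_m + 4 r_{m-1}) / -4.
r_5 = (8064 + 4·(-3392)) / -4 = -5504/-4 = 1376
r_4 = (-3392 + 4·1376) / -4 = 2112/-4 = -528
r_3 = (1376 + 4·(-528)) / -4 = -736/-4 = 184
r_2 = (-528 + 4·184) / -4 = 208/-4 = -52
r_1 = (184 + 4·(-52)) / -4 = -24/-4 = 6
r_0 = (-52 + 4·6) / -4 = -28/-4 = 7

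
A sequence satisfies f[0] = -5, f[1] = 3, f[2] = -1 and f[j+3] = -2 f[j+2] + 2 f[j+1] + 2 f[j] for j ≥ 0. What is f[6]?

56

f[3] = -2(-1) + 2(3) + 2(-5) = -2
f[4] = -2(-2) + 2(-1) + 2(3) = 8
f[5] = -2(8) + 2(-2) + 2(-1) = -22
f[6] = -2(-22) + 2(8) + 2(-2) = 56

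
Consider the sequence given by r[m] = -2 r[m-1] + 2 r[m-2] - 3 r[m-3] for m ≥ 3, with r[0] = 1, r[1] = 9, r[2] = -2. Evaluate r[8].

r[3] = -2*(-2) + 2*9 - 3*1 = 19
r[4] = -2*19 + 2*(-2) - 3*9 = -69
r[5] = -2*(-69) + 2*19 - 3*(-2) = 182
r[6] = -2*182 + 2*(-69) - 3*19 = -559
r[7] = -2*(-559) + 2*182 - 3*(-69) = 1689
r[8] = -2*1689 + 2*(-559) - 3*182 = -5042

-5042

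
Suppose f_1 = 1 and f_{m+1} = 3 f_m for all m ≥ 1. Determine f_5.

81

f_2 = 3*1 = 3
f_3 = 3*3 = 9
f_4 = 3*9 = 27
f_5 = 3*27 = 81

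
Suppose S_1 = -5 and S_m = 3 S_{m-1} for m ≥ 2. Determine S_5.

-405

S_2 = 3*(-5) = -15
S_3 = 3*(-15) = -45
S_4 = 3*(-45) = -135
S_5 = 3*(-135) = -405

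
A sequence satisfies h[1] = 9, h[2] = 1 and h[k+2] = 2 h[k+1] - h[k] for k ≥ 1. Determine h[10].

-63

h[3] = 2·1 - 9 = -7
h[4] = 2·(-7) - 1 = -15
h[5] = 2·(-15) - (-7) = -23
h[6] = 2·(-23) - (-15) = -31
h[7] = 2·(-31) - (-23) = -39
h[8] = 2·(-39) - (-31) = -47
h[9] = 2·(-47) - (-39) = -55
h[10] = 2·(-55) - (-47) = -63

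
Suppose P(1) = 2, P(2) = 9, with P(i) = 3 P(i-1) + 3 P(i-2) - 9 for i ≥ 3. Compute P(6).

1260

P(3) = 3*9 + 3*2 - 9 = 24
P(4) = 3*24 + 3*9 - 9 = 90
P(5) = 3*90 + 3*24 - 9 = 333
P(6) = 3*333 + 3*90 - 9 = 1260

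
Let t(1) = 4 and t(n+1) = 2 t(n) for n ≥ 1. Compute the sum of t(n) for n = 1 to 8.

1020

t(2) = 2·4 = 8
t(3) = 2·8 = 16
t(4) = 2·16 = 32
t(5) = 2·32 = 64
t(6) = 2·64 = 128
t(7) = 2·128 = 256
t(8) = 2·256 = 512
Sum = 4 + 8 + 16 + 32 + 64 + 128 + 256 + 512 = 1020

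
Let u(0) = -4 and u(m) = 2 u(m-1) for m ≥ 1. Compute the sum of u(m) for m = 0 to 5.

u(1) = 2*(-4) = -8
u(2) = 2*(-8) = -16
u(3) = 2*(-16) = -32
u(4) = 2*(-32) = -64
u(5) = 2*(-64) = -128
Sum = (-4) + (-8) + (-16) + (-32) + (-64) + (-128) = -252

-252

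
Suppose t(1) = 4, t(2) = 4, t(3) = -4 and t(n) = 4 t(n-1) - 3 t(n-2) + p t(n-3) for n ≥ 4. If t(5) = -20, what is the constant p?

4

t(4) = -28 + 4p
t(5) = -100 + 20p
So -100 + 20p = -20, giving p = 4.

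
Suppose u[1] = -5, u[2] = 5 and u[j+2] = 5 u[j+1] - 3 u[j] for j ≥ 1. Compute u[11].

5119465

u[3] = 5*5 - 3*(-5) = 40
u[4] = 5*40 - 3*5 = 185
u[5] = 5*185 - 3*40 = 805
u[6] = 5*805 - 3*185 = 3470
u[7] = 5*3470 - 3*805 = 14935
u[8] = 5*14935 - 3*3470 = 64265
u[9] = 5*64265 - 3*14935 = 276520
u[10] = 5*276520 - 3*64265 = 1189805
u[11] = 5*1189805 - 3*276520 = 5119465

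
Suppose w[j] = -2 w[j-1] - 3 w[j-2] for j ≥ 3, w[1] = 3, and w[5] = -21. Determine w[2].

-3

Let w[2] = v.
w[3] = -9 - 2v
w[4] = 18 + v
w[5] = -9 + 4v
So -9 + 4v = -21, giving v = -3.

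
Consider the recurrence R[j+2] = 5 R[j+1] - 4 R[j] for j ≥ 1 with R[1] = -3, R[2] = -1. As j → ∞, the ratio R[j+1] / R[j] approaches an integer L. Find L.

The characteristic equation is r^2 - 5r + 4 = 0, which factors as (r - 4)(r - 1) = 0.
So the roots are 4 and 1. Since |4| > |1| and the coefficient of 4^j is non-zero, the ratio tends to 4.

4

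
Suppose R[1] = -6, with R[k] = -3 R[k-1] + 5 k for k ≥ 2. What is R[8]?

17917

R[2] = -3(-6) + 10 = 28
R[3] = -3(28) + 15 = -69
R[4] = -3(-69) + 20 = 227
R[5] = -3(227) + 25 = -656
R[6] = -3(-656) + 30 = 1998
R[7] = -3(1998) + 35 = -5959
R[8] = -3(-5959) + 40 = 17917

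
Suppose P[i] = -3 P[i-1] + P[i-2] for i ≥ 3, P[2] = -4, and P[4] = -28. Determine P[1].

-4

Let P[1] = w.
P[3] = 12 + w
P[4] = -40 - 3w
So -40 - 3w = -28, giving w = -4.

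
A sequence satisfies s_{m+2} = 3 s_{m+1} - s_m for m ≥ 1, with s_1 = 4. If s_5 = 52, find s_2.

4

Let s_2 = x.
s_3 = -4 + 3x
s_4 = -12 + 8x
s_5 = -32 + 21x
So -32 + 21x = 52, giving x = 4.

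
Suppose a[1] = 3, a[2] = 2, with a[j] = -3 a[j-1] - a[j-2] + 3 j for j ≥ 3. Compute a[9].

a[3] = -3*2 - 3 + 9 = 0
a[4] = -3*0 - 2 + 12 = 10
a[5] = -3*10 - 0 + 15 = -15
a[6] = -3*(-15) - 10 + 18 = 53
a[7] = -3*53 - (-15) + 21 = -123
a[8] = -3*(-123) - 53 + 24 = 340
a[9] = -3*340 - (-123) + 27 = -870

-870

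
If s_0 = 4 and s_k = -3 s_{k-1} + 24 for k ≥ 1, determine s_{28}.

-45753584909916

The fixed point is 24/(1 + 3) = 6, so s_k - 6 = -3(s_{k-1} - 6).
Hence s_k = -2·(-3)^k + 6.
s_{28} = -2·(-3)^{28} + 6 = -2·22876792454961 + 6 = -45753584909916.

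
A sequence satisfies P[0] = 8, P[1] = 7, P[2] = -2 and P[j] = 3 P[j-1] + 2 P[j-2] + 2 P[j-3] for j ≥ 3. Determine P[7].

3990

P[3] = 3·(-2) + 2·7 + 2·8 = 24
P[4] = 3·24 + 2·(-2) + 2·7 = 82
P[5] = 3·82 + 2·24 + 2·(-2) = 290
P[6] = 3·290 + 2·82 + 2·24 = 1082
P[7] = 3·1082 + 2·290 + 2·82 = 3990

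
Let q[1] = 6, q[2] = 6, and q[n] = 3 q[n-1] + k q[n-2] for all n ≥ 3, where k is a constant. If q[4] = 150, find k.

4

q[3] = 18 + 6k
q[4] = 54 + 24k
So 54 + 24k = 150, giving k = 4.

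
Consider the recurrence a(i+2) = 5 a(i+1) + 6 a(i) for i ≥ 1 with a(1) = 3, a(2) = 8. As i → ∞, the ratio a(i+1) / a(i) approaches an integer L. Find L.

6

The characteristic equation is r^2 - 5r - 6 = 0, which factors as (r - 6)(r + 1) = 0.
So the roots are 6 and -1. Since |6| > |-1| and the coefficient of 6^i is non-zero, the ratio tends to 6.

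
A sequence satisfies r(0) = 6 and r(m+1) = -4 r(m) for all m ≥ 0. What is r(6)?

24576

r(1) = -4·6 = -24
r(2) = -4·(-24) = 96
r(3) = -4·96 = -384
r(4) = -4·(-384) = 1536
r(5) = -4·1536 = -6144
r(6) = -4·(-6144) = 24576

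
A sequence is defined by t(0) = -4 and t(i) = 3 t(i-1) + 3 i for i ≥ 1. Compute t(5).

-435

t(1) = 3·(-4) + 3 = -9
t(2) = 3·(-9) + 6 = -21
t(3) = 3·(-21) + 9 = -54
t(4) = 3·(-54) + 12 = -150
t(5) = 3·(-150) + 15 = -435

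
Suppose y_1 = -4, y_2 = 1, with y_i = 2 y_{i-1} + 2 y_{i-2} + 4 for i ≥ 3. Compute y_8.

124

y_3 = 2(1) + 2(-4) + 4 = -2
y_4 = 2(-2) + 2(1) + 4 = 2
y_5 = 2(2) + 2(-2) + 4 = 4
y_6 = 2(4) + 2(2) + 4 = 16
y_7 = 2(16) + 2(4) + 4 = 44
y_8 = 2(44) + 2(16) + 4 = 124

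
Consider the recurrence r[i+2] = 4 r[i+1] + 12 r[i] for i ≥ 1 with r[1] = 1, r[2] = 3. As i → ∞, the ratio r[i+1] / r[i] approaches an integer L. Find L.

The characteristic equation is r^2 - 4r - 12 = 0, which factors as (r - 6)(r + 2) = 0.
So the roots are 6 and -2. Since |6| > |-2| and the coefficient of 6^i is non-zero, the ratio tends to 6.

6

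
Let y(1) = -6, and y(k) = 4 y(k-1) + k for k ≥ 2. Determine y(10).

-1368978

y(2) = 4(-6) + 2 = -22
y(3) = 4(-22) + 3 = -85
y(4) = 4(-85) + 4 = -336
y(5) = 4(-336) + 5 = -1339
y(6) = 4(-1339) + 6 = -5350
y(7) = 4(-5350) + 7 = -21393
y(8) = 4(-21393) + 8 = -85564
y(9) = 4(-85564) + 9 = -342247
y(10) = 4(-342247) + 10 = -1368978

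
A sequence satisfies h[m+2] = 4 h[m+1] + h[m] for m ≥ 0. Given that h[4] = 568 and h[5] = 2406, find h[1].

6

Rearranging, h[m-2] = h[m] - 4 h[m-1].
h[3] = 2406 - 4(568) = 134
h[2] = 568 - 4(134) = 32
h[1] = 134 - 4(32) = 6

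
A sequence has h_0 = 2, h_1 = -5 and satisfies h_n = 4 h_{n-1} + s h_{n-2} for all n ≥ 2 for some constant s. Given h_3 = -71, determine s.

3

h_2 = -20 + 2s
h_3 = -80 + 3s
So -80 + 3s = -71, giving s = 3.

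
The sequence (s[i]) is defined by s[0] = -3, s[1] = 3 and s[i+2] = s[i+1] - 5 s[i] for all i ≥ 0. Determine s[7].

843

s[2] = 3 - 5(-3) = 18
s[3] = 18 - 5(3) = 3
s[4] = 3 - 5(18) = -87
s[5] = (-87) - 5(3) = -102
s[6] = (-102) - 5(-87) = 333
s[7] = 333 - 5(-102) = 843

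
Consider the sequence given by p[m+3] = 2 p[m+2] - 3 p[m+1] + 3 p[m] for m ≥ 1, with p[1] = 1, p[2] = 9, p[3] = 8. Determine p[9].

p[4] = 2(8) - 3(9) + 3(1) = -8
p[5] = 2(-8) - 3(8) + 3(9) = -13
p[6] = 2(-13) - 3(-8) + 3(8) = 22
p[7] = 2(22) - 3(-13) + 3(-8) = 59
p[8] = 2(59) - 3(22) + 3(-13) = 13
p[9] = 2(13) - 3(59) + 3(22) = -85

-85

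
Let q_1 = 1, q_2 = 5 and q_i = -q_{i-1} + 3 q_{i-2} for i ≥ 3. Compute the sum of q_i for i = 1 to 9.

q_3 = -5 + 3(1) = -2
q_4 = -(-2) + 3(5) = 17
q_5 = -17 + 3(-2) = -23
q_6 = -(-23) + 3(17) = 74
q_7 = -74 + 3(-23) = -143
q_8 = -(-143) + 3(74) = 365
q_9 = -365 + 3(-143) = -794
Sum = 1 + 5 + (-2) + 17 + (-23) + 74 + (-143) + 365 + (-794) = -500

-500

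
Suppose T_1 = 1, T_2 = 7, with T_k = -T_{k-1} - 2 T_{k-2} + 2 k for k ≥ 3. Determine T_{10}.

T_3 = -7 - 2·1 + 6 = -3
T_4 = -(-3) - 2·7 + 8 = -3
T_5 = -(-3) - 2·(-3) + 10 = 19
T_6 = -19 - 2·(-3) + 12 = -1
T_7 = -(-1) - 2·19 + 14 = -23
T_8 = -(-23) - 2·(-1) + 16 = 41
T_9 = -41 - 2·(-23) + 18 = 23
T_{10} = -23 - 2·41 + 20 = -85

-85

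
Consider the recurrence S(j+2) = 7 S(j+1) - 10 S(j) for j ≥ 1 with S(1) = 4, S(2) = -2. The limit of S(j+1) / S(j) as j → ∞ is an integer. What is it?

The characteristic equation is r^2 - 7r + 10 = 0, which factors as (r - 5)(r - 2) = 0.
So the roots are 5 and 2. Since |5| > |2| and the coefficient of 5^j is non-zero, the ratio tends to 5.

5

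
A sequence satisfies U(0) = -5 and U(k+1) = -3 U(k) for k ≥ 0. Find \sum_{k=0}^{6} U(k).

U(1) = -3(-5) = 15
U(2) = -3(15) = -45
U(3) = -3(-45) = 135
U(4) = -3(135) = -405
U(5) = -3(-405) = 1215
U(6) = -3(1215) = -3645
Sum = (-5) + 15 + (-45) + 135 + (-405) + 1215 + (-3645) = -2735

-2735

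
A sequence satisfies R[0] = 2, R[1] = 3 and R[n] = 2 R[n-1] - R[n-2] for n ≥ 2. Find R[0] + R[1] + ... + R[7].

R[2] = 2*3 - 2 = 4
R[3] = 2*4 - 3 = 5
R[4] = 2*5 - 4 = 6
R[5] = 2*6 - 5 = 7
R[6] = 2*7 - 6 = 8
R[7] = 2*8 - 7 = 9
Sum = 2 + 3 + 4 + 5 + 6 + 7 + 8 + 9 = 44

44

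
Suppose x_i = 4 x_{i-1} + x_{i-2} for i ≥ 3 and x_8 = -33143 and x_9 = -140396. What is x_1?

Rearranging, x_{i-2} = x_i - 4 x_{i-1}.
x_7 = -140396 - 4(-33143) = -7824
x_6 = -33143 - 4(-7824) = -1847
x_5 = -7824 - 4(-1847) = -436
x_4 = -1847 - 4(-436) = -103
x_3 = -436 - 4(-103) = -24
x_2 = -103 - 4(-24) = -7
x_1 = -24 - 4(-7) = 4

4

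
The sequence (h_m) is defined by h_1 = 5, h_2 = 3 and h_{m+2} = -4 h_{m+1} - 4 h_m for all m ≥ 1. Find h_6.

880

h_3 = -4*3 - 4*5 = -32
h_4 = -4*(-32) - 4*3 = 116
h_5 = -4*116 - 4*(-32) = -336
h_6 = -4*(-336) - 4*116 = 880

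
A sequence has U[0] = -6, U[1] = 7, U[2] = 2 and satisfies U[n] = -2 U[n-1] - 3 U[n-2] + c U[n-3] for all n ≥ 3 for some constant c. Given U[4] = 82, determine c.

U[3] = -25 - 6c
U[4] = 44 + 19c
So 44 + 19c = 82, giving c = 2.

2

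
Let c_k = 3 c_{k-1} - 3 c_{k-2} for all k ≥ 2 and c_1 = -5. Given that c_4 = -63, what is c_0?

1

Let c_0 = x.
c_2 = -15 - 3x
c_3 = -30 - 9x
c_4 = -45 - 18x
So -45 - 18x = -63, giving x = 1.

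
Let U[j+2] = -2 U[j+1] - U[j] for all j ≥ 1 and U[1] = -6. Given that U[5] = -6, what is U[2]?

6

Let U[2] = w.
U[3] = 6 - 2w
U[4] = -12 + 3w
U[5] = 18 - 4w
So 18 - 4w = -6, giving w = 6.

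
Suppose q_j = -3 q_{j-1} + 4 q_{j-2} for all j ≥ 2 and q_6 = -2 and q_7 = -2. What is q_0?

-2

Rearranging, q_{j-2} = (q_j + 3 q_{j-1}) / 4.
q_5 = (-2 + 3(-2)) / 4 = -8/4 = -2
q_4 = (-2 + 3(-2)) / 4 = -8/4 = -2
q_3 = (-2 + 3(-2)) / 4 = -8/4 = -2
q_2 = (-2 + 3(-2)) / 4 = -8/4 = -2
q_1 = (-2 + 3(-2)) / 4 = -8/4 = -2
q_0 = (-2 + 3(-2)) / 4 = -8/4 = -2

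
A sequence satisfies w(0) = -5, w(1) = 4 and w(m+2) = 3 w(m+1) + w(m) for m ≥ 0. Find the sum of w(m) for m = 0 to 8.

13998

w(2) = 3·4 + (-5) = 7
w(3) = 3·7 + 4 = 25
w(4) = 3·25 + 7 = 82
w(5) = 3·82 + 25 = 271
w(6) = 3·271 + 82 = 895
w(7) = 3·895 + 271 = 2956
w(8) = 3·2956 + 895 = 9763
Sum = (-5) + 4 + 7 + 25 + 82 + 271 + 895 + 2956 + 9763 = 13998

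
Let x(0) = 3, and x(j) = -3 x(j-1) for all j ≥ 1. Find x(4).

243

x(1) = -3*3 = -9
x(2) = -3*(-9) = 27
x(3) = -3*27 = -81
x(4) = -3*(-81) = 243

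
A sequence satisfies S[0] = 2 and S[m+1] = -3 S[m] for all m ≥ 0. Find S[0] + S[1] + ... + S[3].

-40

S[1] = -3*2 = -6
S[2] = -3*(-6) = 18
S[3] = -3*18 = -54
Sum = 2 + (-6) + 18 + (-54) = -40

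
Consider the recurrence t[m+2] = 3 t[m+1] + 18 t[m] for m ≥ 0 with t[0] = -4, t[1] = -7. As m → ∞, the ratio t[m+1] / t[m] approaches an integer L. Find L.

6

The characteristic equation is r^2 - 3r - 18 = 0, which factors as (r - 6)(r + 3) = 0.
So the roots are 6 and -3. Since |6| > |-3| and the coefficient of 6^m is non-zero, the ratio tends to 6.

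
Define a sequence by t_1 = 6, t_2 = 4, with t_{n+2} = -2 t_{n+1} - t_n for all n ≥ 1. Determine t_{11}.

-94

t_3 = -2*4 - 6 = -14
t_4 = -2*(-14) - 4 = 24
t_5 = -2*24 - (-14) = -34
t_6 = -2*(-34) - 24 = 44
t_7 = -2*44 - (-34) = -54
t_8 = -2*(-54) - 44 = 64
t_9 = -2*64 - (-54) = -74
t_{10} = -2*(-74) - 64 = 84
t_{11} = -2*84 - (-74) = -94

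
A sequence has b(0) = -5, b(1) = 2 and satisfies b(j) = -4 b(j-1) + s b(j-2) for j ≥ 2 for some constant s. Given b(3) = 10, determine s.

-1

b(2) = -8 - 5s
b(3) = 32 + 22s
So 32 + 22s = 10, giving s = -1.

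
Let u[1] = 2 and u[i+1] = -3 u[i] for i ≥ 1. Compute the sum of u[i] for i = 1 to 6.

u[2] = -3*2 = -6
u[3] = -3*(-6) = 18
u[4] = -3*18 = -54
u[5] = -3*(-54) = 162
u[6] = -3*162 = -486
Sum = 2 + (-6) + 18 + (-54) + 162 + (-486) = -364

-364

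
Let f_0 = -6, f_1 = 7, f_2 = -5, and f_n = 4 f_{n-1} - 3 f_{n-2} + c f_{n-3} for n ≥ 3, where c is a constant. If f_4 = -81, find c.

-4

f_3 = -41 - 6c
f_4 = -149 - 17c
So -149 - 17c = -81, giving c = -4.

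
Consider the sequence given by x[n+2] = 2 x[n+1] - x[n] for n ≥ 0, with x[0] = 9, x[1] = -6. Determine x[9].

x[2] = 2·(-6) - 9 = -21
x[3] = 2·(-21) - (-6) = -36
x[4] = 2·(-36) - (-21) = -51
x[5] = 2·(-51) - (-36) = -66
x[6] = 2·(-66) - (-51) = -81
x[7] = 2·(-81) - (-66) = -96
x[8] = 2·(-96) - (-81) = -111
x[9] = 2·(-111) - (-96) = -126

-126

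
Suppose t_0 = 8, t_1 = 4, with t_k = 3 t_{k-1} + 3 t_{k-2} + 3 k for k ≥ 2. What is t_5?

2193

t_2 = 3*4 + 3*8 + 6 = 42
t_3 = 3*42 + 3*4 + 9 = 147
t_4 = 3*147 + 3*42 + 12 = 579
t_5 = 3*579 + 3*147 + 15 = 2193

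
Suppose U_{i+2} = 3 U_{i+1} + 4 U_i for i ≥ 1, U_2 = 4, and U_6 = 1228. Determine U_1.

Let U_1 = w.
U_3 = 12 + 4w
U_4 = 52 + 12w
U_5 = 204 + 52w
U_6 = 820 + 204w
So 820 + 204w = 1228, giving w = 2.

2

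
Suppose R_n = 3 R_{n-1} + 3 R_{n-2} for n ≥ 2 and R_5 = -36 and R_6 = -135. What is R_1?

-1

Rearranging, R_{n-2} = (R_n - 3 R_{n-1}) / 3.
R_4 = (-135 - 3*(-36)) / 3 = -27/3 = -9
R_3 = (-36 - 3*(-9)) / 3 = -9/3 = -3
R_2 = (-9 - 3*(-3)) / 3 = 0/3 = 0
R_1 = (-3 - 3*0) / 3 = -3/3 = -1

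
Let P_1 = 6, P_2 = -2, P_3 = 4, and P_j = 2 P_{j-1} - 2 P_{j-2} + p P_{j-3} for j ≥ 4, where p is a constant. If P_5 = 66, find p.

5

P_4 = 12 + 6p
P_5 = 16 + 10p
So 16 + 10p = 66, giving p = 5.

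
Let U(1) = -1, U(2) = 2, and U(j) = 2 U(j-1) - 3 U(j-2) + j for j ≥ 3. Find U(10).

U(3) = 2*2 - 3*(-1) + 3 = 10
U(4) = 2*10 - 3*2 + 4 = 18
U(5) = 2*18 - 3*10 + 5 = 11
U(6) = 2*11 - 3*18 + 6 = -26
U(7) = 2*(-26) - 3*11 + 7 = -78
U(8) = 2*(-78) - 3*(-26) + 8 = -70
U(9) = 2*(-70) - 3*(-78) + 9 = 103
U(10) = 2*103 - 3*(-70) + 10 = 426

426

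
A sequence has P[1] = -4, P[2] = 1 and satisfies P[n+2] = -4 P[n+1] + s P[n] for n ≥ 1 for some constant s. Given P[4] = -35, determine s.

-3

P[3] = -4 - 4s
P[4] = 16 + 17s
So 16 + 17s = -35, giving s = -3.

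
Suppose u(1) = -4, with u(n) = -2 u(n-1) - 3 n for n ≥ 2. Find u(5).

-43

u(2) = -2*(-4) - 6 = 2
u(3) = -2*2 - 9 = -13
u(4) = -2*(-13) - 12 = 14
u(5) = -2*14 - 15 = -43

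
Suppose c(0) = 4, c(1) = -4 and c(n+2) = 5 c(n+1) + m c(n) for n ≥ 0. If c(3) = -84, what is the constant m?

1

c(2) = -20 + 4m
c(3) = -100 + 16m
So -100 + 16m = -84, giving m = 1.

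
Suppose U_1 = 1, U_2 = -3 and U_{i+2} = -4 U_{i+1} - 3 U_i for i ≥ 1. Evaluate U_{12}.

U_3 = -4·(-3) - 3·1 = 9
U_4 = -4·9 - 3·(-3) = -27
U_5 = -4·(-27) - 3·9 = 81
U_6 = -4·81 - 3·(-27) = -243
U_7 = -4·(-243) - 3·81 = 729
U_8 = -4·729 - 3·(-243) = -2187
U_9 = -4·(-2187) - 3·729 = 6561
U_{10} = -4·6561 - 3·(-2187) = -19683
U_{11} = -4·(-19683) - 3·6561 = 59049
U_{12} = -4·59049 - 3·(-19683) = -177147

-177147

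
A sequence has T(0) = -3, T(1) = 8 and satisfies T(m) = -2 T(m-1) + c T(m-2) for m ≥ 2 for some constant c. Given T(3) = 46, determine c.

1

T(2) = -16 - 3c
T(3) = 32 + 14c
So 32 + 14c = 46, giving c = 1.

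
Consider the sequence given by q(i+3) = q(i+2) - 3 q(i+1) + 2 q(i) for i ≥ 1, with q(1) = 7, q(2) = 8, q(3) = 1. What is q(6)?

q(4) = 1 - 3(8) + 2(7) = -9
q(5) = (-9) - 3(1) + 2(8) = 4
q(6) = 4 - 3(-9) + 2(1) = 33

33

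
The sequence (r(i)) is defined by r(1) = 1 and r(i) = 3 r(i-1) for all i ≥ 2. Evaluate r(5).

r(2) = 3(1) = 3
r(3) = 3(3) = 9
r(4) = 3(9) = 27
r(5) = 3(27) = 81

81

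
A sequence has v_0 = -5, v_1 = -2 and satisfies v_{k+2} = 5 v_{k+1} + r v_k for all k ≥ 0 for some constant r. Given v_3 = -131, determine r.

v_2 = -10 - 5r
v_3 = -50 - 27r
So -50 - 27r = -131, giving r = 3.

3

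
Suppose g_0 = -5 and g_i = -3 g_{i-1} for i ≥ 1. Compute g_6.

g_1 = -3*(-5) = 15
g_2 = -3*15 = -45
g_3 = -3*(-45) = 135
g_4 = -3*135 = -405
g_5 = -3*(-405) = 1215
g_6 = -3*1215 = -3645

-3645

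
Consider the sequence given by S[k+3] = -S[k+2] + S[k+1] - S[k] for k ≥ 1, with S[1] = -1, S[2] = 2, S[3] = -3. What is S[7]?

-37

S[4] = -(-3) + 2 - (-1) = 6
S[5] = -6 + (-3) - 2 = -11
S[6] = -(-11) + 6 - (-3) = 20
S[7] = -20 + (-11) - 6 = -37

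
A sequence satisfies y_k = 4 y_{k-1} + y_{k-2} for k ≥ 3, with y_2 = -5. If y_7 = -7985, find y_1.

Let y_1 = v.
y_3 = -20 + v
y_4 = -85 + 4v
y_5 = -360 + 17v
y_6 = -1525 + 72v
y_7 = -6460 + 305v
So -6460 + 305v = -7985, giving v = -5.

-5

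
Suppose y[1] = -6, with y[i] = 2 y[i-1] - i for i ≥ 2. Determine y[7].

y[2] = 2(-6) - 2 = -14
y[3] = 2(-14) - 3 = -31
y[4] = 2(-31) - 4 = -66
y[5] = 2(-66) - 5 = -137
y[6] = 2(-137) - 6 = -280
y[7] = 2(-280) - 7 = -567

-567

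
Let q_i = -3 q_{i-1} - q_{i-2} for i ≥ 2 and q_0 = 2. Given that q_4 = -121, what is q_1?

5

Let q_1 = v.
q_2 = -2 - 3v
q_3 = 6 + 8v
q_4 = -16 - 21v
So -16 - 21v = -121, giving v = 5.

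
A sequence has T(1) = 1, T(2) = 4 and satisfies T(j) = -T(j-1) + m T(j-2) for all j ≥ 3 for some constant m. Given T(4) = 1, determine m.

-1

T(3) = -4 + m
T(4) = 4 + 3m
So 4 + 3m = 1, giving m = -1.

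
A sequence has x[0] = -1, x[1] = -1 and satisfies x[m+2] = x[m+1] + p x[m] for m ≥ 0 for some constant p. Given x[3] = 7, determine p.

x[2] = -1 - p
x[3] = -1 - 2p
So -1 - 2p = 7, giving p = -4.

-4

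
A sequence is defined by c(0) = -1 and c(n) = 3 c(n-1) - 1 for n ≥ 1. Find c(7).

c(1) = 3*(-1) - 1 = -4
c(2) = 3*(-4) - 1 = -13
c(3) = 3*(-13) - 1 = -40
c(4) = 3*(-40) - 1 = -121
c(5) = 3*(-121) - 1 = -364
c(6) = 3*(-364) - 1 = -1093
c(7) = 3*(-1093) - 1 = -3280

-3280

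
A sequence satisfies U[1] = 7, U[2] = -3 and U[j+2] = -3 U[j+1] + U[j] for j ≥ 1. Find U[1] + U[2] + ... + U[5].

138

U[3] = -3*(-3) + 7 = 16
U[4] = -3*16 + (-3) = -51
U[5] = -3*(-51) + 16 = 169
Sum = 7 + (-3) + 16 + (-51) + 169 = 138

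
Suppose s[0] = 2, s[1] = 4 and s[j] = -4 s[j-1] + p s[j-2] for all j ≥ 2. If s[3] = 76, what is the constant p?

-3

s[2] = -16 + 2p
s[3] = 64 - 4p
So 64 - 4p = 76, giving p = -3.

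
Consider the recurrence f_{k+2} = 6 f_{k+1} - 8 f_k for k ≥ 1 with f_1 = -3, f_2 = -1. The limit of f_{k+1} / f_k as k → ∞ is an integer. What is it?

The characteristic equation is r^2 - 6r + 8 = 0, which factors as (r - 4)(r - 2) = 0.
So the roots are 4 and 2. Since |4| > |2| and the coefficient of 4^k is non-zero, the ratio tends to 4.

4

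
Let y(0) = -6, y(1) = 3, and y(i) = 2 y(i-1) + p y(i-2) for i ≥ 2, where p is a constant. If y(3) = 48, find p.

y(2) = 6 - 6p
y(3) = 12 - 9p
So 12 - 9p = 48, giving p = -4.

-4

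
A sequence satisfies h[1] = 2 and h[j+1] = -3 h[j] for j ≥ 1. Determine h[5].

h[2] = -3(2) = -6
h[3] = -3(-6) = 18
h[4] = -3(18) = -54
h[5] = -3(-54) = 162

162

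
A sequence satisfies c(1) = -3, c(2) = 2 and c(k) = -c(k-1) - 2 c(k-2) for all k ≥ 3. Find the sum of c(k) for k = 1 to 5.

c(3) = -2 - 2·(-3) = 4
c(4) = -4 - 2·2 = -8
c(5) = -(-8) - 2·4 = 0
Sum = (-3) + 2 + 4 + (-8) + 0 = -5

-5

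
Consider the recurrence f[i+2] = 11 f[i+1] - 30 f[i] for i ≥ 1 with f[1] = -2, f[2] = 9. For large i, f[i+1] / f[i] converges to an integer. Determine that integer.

6

The characteristic equation is r^2 - 11r + 30 = 0, which factors as (r - 6)(r - 5) = 0.
So the roots are 6 and 5. Since |6| > |5| and the coefficient of 6^i is non-zero, the ratio tends to 6.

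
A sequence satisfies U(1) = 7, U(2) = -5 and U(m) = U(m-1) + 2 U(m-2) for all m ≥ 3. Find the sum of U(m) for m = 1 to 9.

347

U(3) = (-5) + 2·7 = 9
U(4) = 9 + 2·(-5) = -1
U(5) = (-1) + 2·9 = 17
U(6) = 17 + 2·(-1) = 15
U(7) = 15 + 2·17 = 49
U(8) = 49 + 2·15 = 79
U(9) = 79 + 2·49 = 177
Sum = 7 + (-5) + 9 + (-1) + 17 + 15 + 49 + 79 + 177 = 347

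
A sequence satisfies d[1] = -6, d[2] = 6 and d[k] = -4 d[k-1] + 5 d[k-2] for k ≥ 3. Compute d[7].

-31254

d[3] = -4(6) + 5(-6) = -54
d[4] = -4(-54) + 5(6) = 246
d[5] = -4(246) + 5(-54) = -1254
d[6] = -4(-1254) + 5(246) = 6246
d[7] = -4(6246) + 5(-1254) = -31254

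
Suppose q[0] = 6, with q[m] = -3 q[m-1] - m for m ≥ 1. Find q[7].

-13534

q[1] = -3*6 - 1 = -19
q[2] = -3*(-19) - 2 = 55
q[3] = -3*55 - 3 = -168
q[4] = -3*(-168) - 4 = 500
q[5] = -3*500 - 5 = -1505
q[6] = -3*(-1505) - 6 = 4509
q[7] = -3*4509 - 7 = -13534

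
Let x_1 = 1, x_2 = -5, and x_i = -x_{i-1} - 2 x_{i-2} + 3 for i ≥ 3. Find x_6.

5

x_3 = -(-5) - 2*1 + 3 = 6
x_4 = -6 - 2*(-5) + 3 = 7
x_5 = -7 - 2*6 + 3 = -16
x_6 = -(-16) - 2*7 + 3 = 5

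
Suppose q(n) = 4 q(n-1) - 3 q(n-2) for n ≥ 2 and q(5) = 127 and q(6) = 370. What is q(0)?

Rearranging, q(n-2) = (q(n) - 4 q(n-1)) / -3.
q(4) = (370 - 4*127) / -3 = -138/-3 = 46
q(3) = (127 - 4*46) / -3 = -57/-3 = 19
q(2) = (46 - 4*19) / -3 = -30/-3 = 10
q(1) = (19 - 4*10) / -3 = -21/-3 = 7
q(0) = (10 - 4*7) / -3 = -18/-3 = 6

6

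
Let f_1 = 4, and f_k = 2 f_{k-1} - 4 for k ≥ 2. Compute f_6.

f_2 = 2*4 - 4 = 4
f_3 = 2*4 - 4 = 4
f_4 = 2*4 - 4 = 4
f_5 = 2*4 - 4 = 4
f_6 = 2*4 - 4 = 4

4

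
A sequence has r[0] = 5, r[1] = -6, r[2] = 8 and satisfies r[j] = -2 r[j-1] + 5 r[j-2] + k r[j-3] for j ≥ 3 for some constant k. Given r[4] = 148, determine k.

-1

r[3] = -46 + 5k
r[4] = 132 - 16k
So 132 - 16k = 148, giving k = -1.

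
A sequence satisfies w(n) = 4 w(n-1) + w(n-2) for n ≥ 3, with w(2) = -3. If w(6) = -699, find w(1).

Let w(1) = v.
w(3) = -12 + v
w(4) = -51 + 4v
w(5) = -216 + 17v
w(6) = -915 + 72v
So -915 + 72v = -699, giving v = 3.

3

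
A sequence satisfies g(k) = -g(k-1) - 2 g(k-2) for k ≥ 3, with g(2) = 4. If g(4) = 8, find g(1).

6

Let g(1) = z.
g(3) = -4 - 2z
g(4) = -4 + 2z
So -4 + 2z = 8, giving z = 6.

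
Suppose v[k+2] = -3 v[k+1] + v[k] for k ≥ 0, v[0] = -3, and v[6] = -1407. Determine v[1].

Let v[1] = w.
v[2] = -3 - 3w
v[3] = 9 + 10w
v[4] = -30 - 33w
v[5] = 99 + 109w
v[6] = -327 - 360w
So -327 - 360w = -1407, giving w = 3.

3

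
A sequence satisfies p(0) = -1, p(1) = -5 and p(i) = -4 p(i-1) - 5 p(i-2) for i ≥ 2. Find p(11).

p(2) = -4*(-5) - 5*(-1) = 25
p(3) = -4*25 - 5*(-5) = -75
p(4) = -4*(-75) - 5*25 = 175
p(5) = -4*175 - 5*(-75) = -325
p(6) = -4*(-325) - 5*175 = 425
p(7) = -4*425 - 5*(-325) = -75
p(8) = -4*(-75) - 5*425 = -1825
p(9) = -4*(-1825) - 5*(-75) = 7675
p(10) = -4*7675 - 5*(-1825) = -21575
p(11) = -4*(-21575) - 5*7675 = 47925

47925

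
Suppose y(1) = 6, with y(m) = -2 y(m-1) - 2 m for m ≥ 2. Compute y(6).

-232

y(2) = -2*6 - 4 = -16
y(3) = -2*(-16) - 6 = 26
y(4) = -2*26 - 8 = -60
y(5) = -2*(-60) - 10 = 110
y(6) = -2*110 - 12 = -232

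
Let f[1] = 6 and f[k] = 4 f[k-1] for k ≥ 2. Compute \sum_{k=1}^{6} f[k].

f[2] = 4(6) = 24
f[3] = 4(24) = 96
f[4] = 4(96) = 384
f[5] = 4(384) = 1536
f[6] = 4(1536) = 6144
Sum = 6 + 24 + 96 + 384 + 1536 + 6144 = 8190

8190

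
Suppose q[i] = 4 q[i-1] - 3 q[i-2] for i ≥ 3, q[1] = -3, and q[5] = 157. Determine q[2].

1

Let q[2] = y.
q[3] = 9 + 4y
q[4] = 36 + 13y
q[5] = 117 + 40y
So 117 + 40y = 157, giving y = 1.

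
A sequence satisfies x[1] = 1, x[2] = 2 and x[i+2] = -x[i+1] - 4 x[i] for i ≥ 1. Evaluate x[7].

x[3] = -2 - 4(1) = -6
x[4] = -(-6) - 4(2) = -2
x[5] = -(-2) - 4(-6) = 26
x[6] = -26 - 4(-2) = -18
x[7] = -(-18) - 4(26) = -86

-86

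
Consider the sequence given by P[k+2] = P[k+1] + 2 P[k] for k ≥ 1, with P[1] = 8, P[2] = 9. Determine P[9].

1453

P[3] = 9 + 2·8 = 25
P[4] = 25 + 2·9 = 43
P[5] = 43 + 2·25 = 93
P[6] = 93 + 2·43 = 179
P[7] = 179 + 2·93 = 365
P[8] = 365 + 2·179 = 723
P[9] = 723 + 2·365 = 1453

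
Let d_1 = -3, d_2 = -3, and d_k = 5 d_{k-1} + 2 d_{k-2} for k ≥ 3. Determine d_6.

d_3 = 5·(-3) + 2·(-3) = -21
d_4 = 5·(-21) + 2·(-3) = -111
d_5 = 5·(-111) + 2·(-21) = -597
d_6 = 5·(-597) + 2·(-111) = -3207

-3207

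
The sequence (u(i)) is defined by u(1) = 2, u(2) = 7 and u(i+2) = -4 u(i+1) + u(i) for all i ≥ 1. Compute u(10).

641095

u(3) = -4(7) + 2 = -26
u(4) = -4(-26) + 7 = 111
u(5) = -4(111) + (-26) = -470
u(6) = -4(-470) + 111 = 1991
u(7) = -4(1991) + (-470) = -8434
u(8) = -4(-8434) + 1991 = 35727
u(9) = -4(35727) + (-8434) = -151342
u(10) = -4(-151342) + 35727 = 641095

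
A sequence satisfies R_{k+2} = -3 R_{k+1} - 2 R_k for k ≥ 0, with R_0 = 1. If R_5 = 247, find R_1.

Let R_1 = w.
R_2 = -2 - 3w
R_3 = 6 + 7w
R_4 = -14 - 15w
R_5 = 30 + 31w
So 30 + 31w = 247, giving w = 7.

7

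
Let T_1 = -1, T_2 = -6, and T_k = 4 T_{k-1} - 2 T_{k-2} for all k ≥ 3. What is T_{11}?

-412000

T_3 = 4·(-6) - 2·(-1) = -22
T_4 = 4·(-22) - 2·(-6) = -76
T_5 = 4·(-76) - 2·(-22) = -260
T_6 = 4·(-260) - 2·(-76) = -888
T_7 = 4·(-888) - 2·(-260) = -3032
T_8 = 4·(-3032) - 2·(-888) = -10352
T_9 = 4·(-10352) - 2·(-3032) = -35344
T_{10} = 4·(-35344) - 2·(-10352) = -120672
T_{11} = 4·(-120672) - 2·(-35344) = -412000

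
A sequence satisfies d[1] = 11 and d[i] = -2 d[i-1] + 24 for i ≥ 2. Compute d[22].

-6291448

The fixed point is 24/(1 + 2) = 8, so d[i] - 8 = -2(d[i-1] - 8).
Hence d[i] = 3·(-2)^{i-1} + 8.
d[22] = 3·(-2)^{21} + 8 = 3·-2097152 + 8 = -6291448.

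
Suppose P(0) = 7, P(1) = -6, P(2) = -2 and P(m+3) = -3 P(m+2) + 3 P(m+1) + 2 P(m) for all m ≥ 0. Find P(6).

-290

P(3) = -3*(-2) + 3*(-6) + 2*7 = 2
P(4) = -3*2 + 3*(-2) + 2*(-6) = -24
P(5) = -3*(-24) + 3*2 + 2*(-2) = 74
P(6) = -3*74 + 3*(-24) + 2*2 = -290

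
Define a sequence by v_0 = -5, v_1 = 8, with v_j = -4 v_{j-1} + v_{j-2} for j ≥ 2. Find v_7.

50244

v_2 = -4(8) + (-5) = -37
v_3 = -4(-37) + 8 = 156
v_4 = -4(156) + (-37) = -661
v_5 = -4(-661) + 156 = 2800
v_6 = -4(2800) + (-661) = -11861
v_7 = -4(-11861) + 2800 = 50244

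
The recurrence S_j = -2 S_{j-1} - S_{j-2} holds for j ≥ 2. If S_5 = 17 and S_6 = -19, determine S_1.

9

Rearranging, S_{j-2} = -(S_j + 2 S_{j-1}).
S_4 = -(-19 + 2·17) = -15
S_3 = -(17 + 2·(-15)) = 13
S_2 = -(-15 + 2·13) = -11
S_1 = -(13 + 2·(-11)) = 9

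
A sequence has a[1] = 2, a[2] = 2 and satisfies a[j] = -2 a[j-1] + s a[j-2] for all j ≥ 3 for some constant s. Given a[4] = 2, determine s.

a[3] = -4 + 2s
a[4] = 8 - 2s
So 8 - 2s = 2, giving s = 3.

3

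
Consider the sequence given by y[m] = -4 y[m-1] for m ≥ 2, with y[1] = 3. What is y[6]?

-3072

y[2] = -4·3 = -12
y[3] = -4·(-12) = 48
y[4] = -4·48 = -192
y[5] = -4·(-192) = 768
y[6] = -4·768 = -3072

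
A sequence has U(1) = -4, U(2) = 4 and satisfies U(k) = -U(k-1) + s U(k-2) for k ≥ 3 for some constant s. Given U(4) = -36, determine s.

-5

U(3) = -4 - 4s
U(4) = 4 + 8s
So 4 + 8s = -36, giving s = -5.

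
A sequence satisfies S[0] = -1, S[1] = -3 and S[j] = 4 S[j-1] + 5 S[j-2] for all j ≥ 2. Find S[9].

-1302083

S[2] = 4·(-3) + 5·(-1) = -17
S[3] = 4·(-17) + 5·(-3) = -83
S[4] = 4·(-83) + 5·(-17) = -417
S[5] = 4·(-417) + 5·(-83) = -2083
S[6] = 4·(-2083) + 5·(-417) = -10417
S[7] = 4·(-10417) + 5·(-2083) = -52083
S[8] = 4·(-52083) + 5·(-10417) = -260417
S[9] = 4·(-260417) + 5·(-52083) = -1302083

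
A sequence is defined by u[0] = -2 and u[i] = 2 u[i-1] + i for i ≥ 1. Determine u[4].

u[1] = 2·(-2) + 1 = -3
u[2] = 2·(-3) + 2 = -4
u[3] = 2·(-4) + 3 = -5
u[4] = 2·(-5) + 4 = -6

-6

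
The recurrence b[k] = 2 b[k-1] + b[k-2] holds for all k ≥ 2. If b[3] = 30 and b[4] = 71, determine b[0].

Rearranging, b[k-2] = b[k] - 2 b[k-1].
b[2] = 71 - 2(30) = 11
b[1] = 30 - 2(11) = 8
b[0] = 11 - 2(8) = -5

-5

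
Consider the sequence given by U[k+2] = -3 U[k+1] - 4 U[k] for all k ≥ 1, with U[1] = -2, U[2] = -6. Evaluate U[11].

4442

U[3] = -3·(-6) - 4·(-2) = 26
U[4] = -3·26 - 4·(-6) = -54
U[5] = -3·(-54) - 4·26 = 58
U[6] = -3·58 - 4·(-54) = 42
U[7] = -3·42 - 4·58 = -358
U[8] = -3·(-358) - 4·42 = 906
U[9] = -3·906 - 4·(-358) = -1286
U[10] = -3·(-1286) - 4·906 = 234
U[11] = -3·234 - 4·(-1286) = 4442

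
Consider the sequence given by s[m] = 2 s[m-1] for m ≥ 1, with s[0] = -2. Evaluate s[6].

-128

s[1] = 2(-2) = -4
s[2] = 2(-4) = -8
s[3] = 2(-8) = -16
s[4] = 2(-16) = -32
s[5] = 2(-32) = -64
s[6] = 2(-64) = -128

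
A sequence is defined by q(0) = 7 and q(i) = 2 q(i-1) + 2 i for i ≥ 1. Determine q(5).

q(1) = 2(7) + 2 = 16
q(2) = 2(16) + 4 = 36
q(3) = 2(36) + 6 = 78
q(4) = 2(78) + 8 = 164
q(5) = 2(164) + 10 = 338

338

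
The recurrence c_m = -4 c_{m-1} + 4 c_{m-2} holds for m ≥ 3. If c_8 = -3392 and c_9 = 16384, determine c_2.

3

Rearranging, c_{m-2} = (c_m + 4 c_{m-1}) / 4.
c_7 = (16384 + 4(-3392)) / 4 = 2816/4 = 704
c_6 = (-3392 + 4(704)) / 4 = -576/4 = -144
c_5 = (704 + 4(-144)) / 4 = 128/4 = 32
c_4 = (-144 + 4(32)) / 4 = -16/4 = -4
c_3 = (32 + 4(-4)) / 4 = 16/4 = 4
c_2 = (-4 + 4(4)) / 4 = 12/4 = 3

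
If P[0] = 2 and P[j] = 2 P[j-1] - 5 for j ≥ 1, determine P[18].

-786427

The fixed point is -5/(1 - 2) = 5, so P[j] - 5 = 2(P[j-1] - 5).
Hence P[j] = -3·2^j + 5.
P[18] = -3·2^{18} + 5 = -3·262144 + 5 = -786427.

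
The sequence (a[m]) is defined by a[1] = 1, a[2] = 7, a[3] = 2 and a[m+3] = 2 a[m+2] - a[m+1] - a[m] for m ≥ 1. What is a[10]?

a[4] = 2·2 - 7 - 1 = -4
a[5] = 2·(-4) - 2 - 7 = -17
a[6] = 2·(-17) - (-4) - 2 = -32
a[7] = 2·(-32) - (-17) - (-4) = -43
a[8] = 2·(-43) - (-32) - (-17) = -37
a[9] = 2·(-37) - (-43) - (-32) = 1
a[10] = 2·1 - (-37) - (-43) = 82

82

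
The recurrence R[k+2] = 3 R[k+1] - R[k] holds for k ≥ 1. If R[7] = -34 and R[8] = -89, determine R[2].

Rearranging, R[k-2] = -(R[k] - 3 R[k-1]).
R[6] = -(-89 - 3(-34)) = -13
R[5] = -(-34 - 3(-13)) = -5
R[4] = -(-13 - 3(-5)) = -2
R[3] = -(-5 - 3(-2)) = -1
R[2] = -(-2 - 3(-1)) = -1

-1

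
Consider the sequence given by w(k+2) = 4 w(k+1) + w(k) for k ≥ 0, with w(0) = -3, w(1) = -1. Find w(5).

-521

w(2) = 4·(-1) + (-3) = -7
w(3) = 4·(-7) + (-1) = -29
w(4) = 4·(-29) + (-7) = -123
w(5) = 4·(-123) + (-29) = -521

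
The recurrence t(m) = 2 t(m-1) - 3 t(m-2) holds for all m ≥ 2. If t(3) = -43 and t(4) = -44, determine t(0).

8

Rearranging, t(m-2) = (t(m) - 2 t(m-1)) / -3.
t(2) = (-44 - 2(-43)) / -3 = 42/-3 = -14
t(1) = (-43 - 2(-14)) / -3 = -15/-3 = 5
t(0) = (-14 - 2(5)) / -3 = -24/-3 = 8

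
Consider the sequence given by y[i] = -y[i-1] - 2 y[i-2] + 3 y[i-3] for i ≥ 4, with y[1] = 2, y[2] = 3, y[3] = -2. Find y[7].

5

y[4] = -(-2) - 2·3 + 3·2 = 2
y[5] = -2 - 2·(-2) + 3·3 = 11
y[6] = -11 - 2·2 + 3·(-2) = -21
y[7] = -(-21) - 2·11 + 3·2 = 5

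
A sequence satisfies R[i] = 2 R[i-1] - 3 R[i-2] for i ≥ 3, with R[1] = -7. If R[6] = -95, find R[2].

1

Let R[2] = z.
R[3] = 21 + 2z
R[4] = 42 + z
R[5] = 21 - 4z
R[6] = -84 - 11z
So -84 - 11z = -95, giving z = 1.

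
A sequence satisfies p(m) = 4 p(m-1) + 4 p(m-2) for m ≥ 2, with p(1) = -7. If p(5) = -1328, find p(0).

Let p(0) = w.
p(2) = -28 + 4w
p(3) = -140 + 16w
p(4) = -672 + 80w
p(5) = -3248 + 384w
So -3248 + 384w = -1328, giving w = 5.

5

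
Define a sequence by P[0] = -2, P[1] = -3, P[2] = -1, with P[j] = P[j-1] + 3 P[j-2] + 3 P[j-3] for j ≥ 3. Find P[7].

-532

P[3] = (-1) + 3·(-3) + 3·(-2) = -16
P[4] = (-16) + 3·(-1) + 3·(-3) = -28
P[5] = (-28) + 3·(-16) + 3·(-1) = -79
P[6] = (-79) + 3·(-28) + 3·(-16) = -211
P[7] = (-211) + 3·(-79) + 3·(-28) = -532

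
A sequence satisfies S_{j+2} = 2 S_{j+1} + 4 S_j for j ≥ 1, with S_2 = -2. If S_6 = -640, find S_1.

-5

Let S_1 = v.
S_3 = -4 + 4v
S_4 = -16 + 8v
S_5 = -48 + 32v
S_6 = -160 + 96v
So -160 + 96v = -640, giving v = -5.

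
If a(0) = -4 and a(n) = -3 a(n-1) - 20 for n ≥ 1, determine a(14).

The fixed point is -20/(1 + 3) = -5, so a(n) + 5 = -3(a(n-1) + 5).
Hence a(n) = 1·(-3)^n - 5.
a(14) = 1·(-3)^{14} - 5 = 1·4782969 - 5 = 4782964.

4782964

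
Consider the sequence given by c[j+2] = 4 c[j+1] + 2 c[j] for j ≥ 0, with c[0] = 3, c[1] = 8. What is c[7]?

65888

c[2] = 4·8 + 2·3 = 38
c[3] = 4·38 + 2·8 = 168
c[4] = 4·168 + 2·38 = 748
c[5] = 4·748 + 2·168 = 3328
c[6] = 4·3328 + 2·748 = 14808
c[7] = 4·14808 + 2·3328 = 65888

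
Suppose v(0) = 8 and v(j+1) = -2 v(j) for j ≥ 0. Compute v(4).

v(1) = -2*8 = -16
v(2) = -2*(-16) = 32
v(3) = -2*32 = -64
v(4) = -2*(-64) = 128

128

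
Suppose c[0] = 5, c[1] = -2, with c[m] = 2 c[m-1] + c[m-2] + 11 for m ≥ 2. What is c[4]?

89

c[2] = 2(-2) + 5 + 11 = 12
c[3] = 2(12) + (-2) + 11 = 33
c[4] = 2(33) + 12 + 11 = 89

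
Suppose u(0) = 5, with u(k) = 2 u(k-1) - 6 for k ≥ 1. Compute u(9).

u(1) = 2·5 - 6 = 4
u(2) = 2·4 - 6 = 2
u(3) = 2·2 - 6 = -2
u(4) = 2·(-2) - 6 = -10
u(5) = 2·(-10) - 6 = -26
u(6) = 2·(-26) - 6 = -58
u(7) = 2·(-58) - 6 = -122
u(8) = 2·(-122) - 6 = -250
u(9) = 2·(-250) - 6 = -506

-506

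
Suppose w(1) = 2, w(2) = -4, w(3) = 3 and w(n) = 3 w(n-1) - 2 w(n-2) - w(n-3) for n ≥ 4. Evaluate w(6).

w(4) = 3·3 - 2·(-4) - 2 = 15
w(5) = 3·15 - 2·3 - (-4) = 43
w(6) = 3·43 - 2·15 - 3 = 96

96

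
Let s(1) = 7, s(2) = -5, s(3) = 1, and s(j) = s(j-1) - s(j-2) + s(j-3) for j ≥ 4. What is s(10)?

s(4) = 1 - (-5) + 7 = 13
s(5) = 13 - 1 + (-5) = 7
s(6) = 7 - 13 + 1 = -5
s(7) = (-5) - 7 + 13 = 1
s(8) = 1 - (-5) + 7 = 13
s(9) = 13 - 1 + (-5) = 7
s(10) = 7 - 13 + 1 = -5

-5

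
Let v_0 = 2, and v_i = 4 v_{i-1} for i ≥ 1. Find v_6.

v_1 = 4·2 = 8
v_2 = 4·8 = 32
v_3 = 4·32 = 128
v_4 = 4·128 = 512
v_5 = 4·512 = 2048
v_6 = 4·2048 = 8192

8192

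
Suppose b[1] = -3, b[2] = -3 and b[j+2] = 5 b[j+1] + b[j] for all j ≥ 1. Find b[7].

-13023

b[3] = 5*(-3) + (-3) = -18
b[4] = 5*(-18) + (-3) = -93
b[5] = 5*(-93) + (-18) = -483
b[6] = 5*(-483) + (-93) = -2508
b[7] = 5*(-2508) + (-483) = -13023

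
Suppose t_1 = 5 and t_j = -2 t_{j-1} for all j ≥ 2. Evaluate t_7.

t_2 = -2*5 = -10
t_3 = -2*(-10) = 20
t_4 = -2*20 = -40
t_5 = -2*(-40) = 80
t_6 = -2*80 = -160
t_7 = -2*(-160) = 320

320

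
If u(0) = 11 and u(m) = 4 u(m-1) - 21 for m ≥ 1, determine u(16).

The fixed point is -21/(1 - 4) = 7, so u(m) - 7 = 4(u(m-1) - 7).
Hence u(m) = 4·4^m + 7.
u(16) = 4·4^{16} + 7 = 4·4294967296 + 7 = 17179869191.

17179869191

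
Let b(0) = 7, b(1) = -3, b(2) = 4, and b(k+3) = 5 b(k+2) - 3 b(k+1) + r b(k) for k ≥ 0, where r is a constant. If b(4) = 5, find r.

b(3) = 29 + 7r
b(4) = 133 + 32r
So 133 + 32r = 5, giving r = -4.

-4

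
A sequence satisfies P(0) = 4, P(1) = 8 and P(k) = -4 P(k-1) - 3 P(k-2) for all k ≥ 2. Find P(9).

P(2) = -4(8) - 3(4) = -44
P(3) = -4(-44) - 3(8) = 152
P(4) = -4(152) - 3(-44) = -476
P(5) = -4(-476) - 3(152) = 1448
P(6) = -4(1448) - 3(-476) = -4364
P(7) = -4(-4364) - 3(1448) = 13112
P(8) = -4(13112) - 3(-4364) = -39356
P(9) = -4(-39356) - 3(13112) = 118088

118088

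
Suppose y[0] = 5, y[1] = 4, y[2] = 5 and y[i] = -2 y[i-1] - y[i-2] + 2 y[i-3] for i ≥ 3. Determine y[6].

y[3] = -2*5 - 4 + 2*5 = -4
y[4] = -2*(-4) - 5 + 2*4 = 11
y[5] = -2*11 - (-4) + 2*5 = -8
y[6] = -2*(-8) - 11 + 2*(-4) = -3

-3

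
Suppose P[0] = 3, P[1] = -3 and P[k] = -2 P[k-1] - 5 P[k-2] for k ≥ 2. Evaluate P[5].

P[2] = -2*(-3) - 5*3 = -9
P[3] = -2*(-9) - 5*(-3) = 33
P[4] = -2*33 - 5*(-9) = -21
P[5] = -2*(-21) - 5*33 = -123

-123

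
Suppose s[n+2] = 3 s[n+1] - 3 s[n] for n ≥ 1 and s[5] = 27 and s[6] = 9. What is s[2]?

7

Rearranging, s[n-2] = (s[n] - 3 s[n-1]) / -3.
s[4] = (9 - 3·27) / -3 = -72/-3 = 24
s[3] = (27 - 3·24) / -3 = -45/-3 = 15
s[2] = (24 - 3·15) / -3 = -21/-3 = 7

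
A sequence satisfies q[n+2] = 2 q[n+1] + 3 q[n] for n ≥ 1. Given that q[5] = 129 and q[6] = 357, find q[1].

Rearranging, q[n-2] = (q[n] - 2 q[n-1]) / 3.
q[4] = (357 - 2*129) / 3 = 99/3 = 33
q[3] = (129 - 2*33) / 3 = 63/3 = 21
q[2] = (33 - 2*21) / 3 = -9/3 = -3
q[1] = (21 - 2*(-3)) / 3 = 27/3 = 9

9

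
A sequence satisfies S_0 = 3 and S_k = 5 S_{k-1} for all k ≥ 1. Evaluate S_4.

1875

S_1 = 5(3) = 15
S_2 = 5(15) = 75
S_3 = 5(75) = 375
S_4 = 5(375) = 1875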